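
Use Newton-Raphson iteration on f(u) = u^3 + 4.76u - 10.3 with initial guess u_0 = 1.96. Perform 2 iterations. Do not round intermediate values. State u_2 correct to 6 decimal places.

1.483391

Newton update: u ← u − f(u)/f'(u).
f'(u) = 3u^2 + 4.76
u_0 = 1.960000: f = 6.559136, f' = 16.284800 → u_1 = 1.960000 - (6.559136)/(16.284800) = 1.557223
u_1 = 1.557223: f = 0.888564, f' = 12.034834 → u_2 = 1.557223 - (0.888564)/(12.034834) = 1.483391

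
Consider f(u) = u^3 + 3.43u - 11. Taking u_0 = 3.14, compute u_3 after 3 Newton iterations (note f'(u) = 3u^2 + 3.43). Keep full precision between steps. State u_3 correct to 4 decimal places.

u_0 = 3.140000: f = 30.729344, f' = 33.008800 → u_1 = 3.140000 - (30.729344)/(33.008800) = 2.209056
u_1 = 2.209056: f = 7.357097, f' = 18.069785 → u_2 = 2.209056 - (7.357097)/(18.069785) = 1.801907
u_2 = 1.801907: f = 1.031095, f' = 13.170605 → u_3 = 1.801907 - (1.031095)/(13.170605) = 1.723619

1.7236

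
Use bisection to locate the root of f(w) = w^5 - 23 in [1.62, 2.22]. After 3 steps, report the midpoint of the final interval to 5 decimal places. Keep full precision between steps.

1.88250

f(1.620000) = -11.842290, f(2.220000) = 30.921861 (opposite signs)
step 1: m = 1.920000, f(m) = 3.091926 > 0 → root in [1.620000, 1.920000]
step 2: m = 1.770000, f(m) = -5.627340 < 0 → root in [1.770000, 1.920000]
step 3: m = 1.845000, f(m) = -1.621272 < 0 → root in [1.845000, 1.920000]
Midpoint of [1.845000, 1.920000] = 1.882500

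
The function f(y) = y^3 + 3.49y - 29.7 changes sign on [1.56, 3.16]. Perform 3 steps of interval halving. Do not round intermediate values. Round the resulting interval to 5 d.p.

f(1.560000) = -20.459184, f(3.160000) = 12.882896 (opposite signs)
step 1: m = 2.360000, f(m) = -8.319344 < 0 → root in [2.360000, 3.160000]
step 2: m = 2.760000, f(m) = 0.956976 > 0 → root in [2.360000, 2.760000]
step 3: m = 2.560000, f(m) = -3.988384 < 0 → root in [2.560000, 2.760000]

[2.56000, 2.76000]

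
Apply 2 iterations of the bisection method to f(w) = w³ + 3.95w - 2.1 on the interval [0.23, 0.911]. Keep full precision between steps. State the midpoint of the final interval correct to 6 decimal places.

0.485375

f(0.230000) = -1.179333, f(0.911000) = 2.254508 (opposite signs)
step 1: m = 0.570500, f(m) = 0.339156 > 0 → root in [0.230000, 0.570500]
step 2: m = 0.400250, f(m) = -0.454892 < 0 → root in [0.400250, 0.570500]
Midpoint of [0.400250, 0.570500] = 0.485375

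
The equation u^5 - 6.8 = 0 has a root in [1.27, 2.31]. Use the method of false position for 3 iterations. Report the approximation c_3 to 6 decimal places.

False-position update: c = (a·f(b) − b·f(a))/(f(b) − f(a)); replace the endpoint whose sign matches f(c).
f(1.270000) = -3.496163, f(2.310000) = 58.974855
step 1: c = 1.328203, f(c) = -2.666456 < 0 → new bracket [1.328203, 2.310000]
step 2: c = 1.370673, f(c) = -1.961956 < 0 → new bracket [1.370673, 2.310000]
step 3: c = 1.400916, f(c) = -1.404134 < 0 → new bracket [1.400916, 2.310000]

1.400916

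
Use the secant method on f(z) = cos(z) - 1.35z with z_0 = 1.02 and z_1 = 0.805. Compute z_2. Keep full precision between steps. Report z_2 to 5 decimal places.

f(z_0) = -0.853634, f(z_1) = -0.393639
z_2 = 0.805000 - (-0.393639)·(0.805000 - 1.020000)/(-0.393639 - (-0.853634)) = 0.621015; f(z_2) = -0.025082

0.62101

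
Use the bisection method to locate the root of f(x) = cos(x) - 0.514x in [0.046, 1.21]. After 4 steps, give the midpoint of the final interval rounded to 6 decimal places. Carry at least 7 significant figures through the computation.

f(0.046000) = 0.975298, f(1.210000) = -0.268921 (opposite signs)
step 1: m = 0.628000, f(m) = 0.486412 > 0 → root in [0.628000, 1.210000]
step 2: m = 0.919000, f(m) = 0.134249 > 0 → root in [0.919000, 1.210000]
step 3: m = 1.064500, f(m) = -0.062211 < 0 → root in [0.919000, 1.064500]
step 4: m = 0.991750, f(m) = 0.037466 > 0 → root in [0.991750, 1.064500]
Midpoint of [0.991750, 1.064500] = 1.028125

1.028125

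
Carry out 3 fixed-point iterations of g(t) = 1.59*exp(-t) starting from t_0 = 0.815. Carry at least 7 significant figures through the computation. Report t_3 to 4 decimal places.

0.7241

t_1 = g(0.815000) = 0.703797
t_2 = g(0.703797) = 0.786579
t_3 = g(0.786579) = 0.724086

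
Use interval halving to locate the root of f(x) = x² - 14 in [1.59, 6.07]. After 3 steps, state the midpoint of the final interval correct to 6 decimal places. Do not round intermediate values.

3.550000

f(1.590000) = -11.471900, f(6.070000) = 22.844900 (opposite signs)
step 1: m = 3.830000, f(m) = 0.668900 > 0 → root in [1.590000, 3.830000]
step 2: m = 2.710000, f(m) = -6.655900 < 0 → root in [2.710000, 3.830000]
step 3: m = 3.270000, f(m) = -3.307100 < 0 → root in [3.270000, 3.830000]
Midpoint of [3.270000, 3.830000] = 3.550000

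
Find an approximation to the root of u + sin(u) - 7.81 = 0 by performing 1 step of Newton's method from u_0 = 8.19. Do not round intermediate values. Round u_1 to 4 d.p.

f'(u) = 1 + cos(u)
u_0 = 8.190000: f = 1.324075, f' = 0.670269 → u_1 = 8.190000 - (1.324075)/(0.670269) = 6.214562

6.2146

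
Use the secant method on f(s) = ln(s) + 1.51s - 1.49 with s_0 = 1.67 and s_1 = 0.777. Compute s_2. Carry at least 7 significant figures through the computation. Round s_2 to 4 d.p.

Secant update: s_(k+1) = s_k − f(s_k)·(s_k − s_(k-1))/(f(s_k) − f(s_(k-1))).
f(s_0) = 1.544524, f(s_1) = -0.569045
s_2 = 0.777000 - (-0.569045)·(0.777000 - 1.670000)/(-0.569045 - (1.544524)) = 1.017426; f(s_2) = 0.063590

1.0174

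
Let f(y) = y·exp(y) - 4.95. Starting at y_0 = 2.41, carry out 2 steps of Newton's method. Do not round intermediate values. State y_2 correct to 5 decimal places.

f'(y) = (y + 1)·exp(y)
y_0 = 2.410000: f = 21.882846, f' = 37.966808 → y_1 = 2.410000 - (21.882846)/(37.966808) = 1.833632
y_1 = 1.833632: f = 6.522249, f' = 17.728819 → y_2 = 1.833632 - (6.522249)/(17.728819) = 1.465743

1.46574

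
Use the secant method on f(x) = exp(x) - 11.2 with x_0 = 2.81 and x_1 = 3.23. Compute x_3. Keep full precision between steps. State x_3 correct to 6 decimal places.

2.461672

Secant update: x_(k+1) = x_k − f(x_k)·(x_k − x_(k-1))/(f(x_k) − f(x_(k-1))).
f(x_0) = 5.409918, f(x_1) = 14.079657
x_2 = 3.230000 - (14.079657)·(3.230000 - 2.810000)/(14.079657 - (5.409918)) = 2.547920; f(x_2) = 1.580492
x_3 = 2.547920 - (1.580492)·(2.547920 - 3.230000)/(1.580492 - (14.079657)) = 2.461672; f(x_3) = 0.524403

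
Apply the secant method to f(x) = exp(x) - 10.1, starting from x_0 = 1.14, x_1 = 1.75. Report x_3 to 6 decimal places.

f(x_0) = -6.973232, f(x_1) = -4.345397
x_2 = 1.750000 - (-4.345397)·(1.750000 - 1.140000)/(-4.345397 - (-6.973232)) = 2.758698; f(x_2) = 5.679292
x_3 = 2.758698 - (5.679292)·(2.758698 - 1.750000)/(5.679292 - (-4.345397)) = 2.187240; f(x_3) = -1.189414

2.187240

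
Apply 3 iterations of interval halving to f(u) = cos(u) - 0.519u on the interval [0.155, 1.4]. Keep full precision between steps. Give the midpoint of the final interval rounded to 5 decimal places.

1.01094

f(0.155000) = 0.907567, f(1.400000) = -0.556633 (opposite signs)
step 1: m = 0.777500, f(m) = 0.309147 > 0 → root in [0.777500, 1.400000]
step 2: m = 1.088750, f(m) = -0.101468 < 0 → root in [0.777500, 1.088750]
step 3: m = 0.933125, f(m) = 0.111034 > 0 → root in [0.933125, 1.088750]
Midpoint of [0.933125, 1.088750] = 1.010937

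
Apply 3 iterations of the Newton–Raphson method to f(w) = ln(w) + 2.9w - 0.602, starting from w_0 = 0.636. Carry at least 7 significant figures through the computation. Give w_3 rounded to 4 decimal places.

0.4688

f'(w) = 1/w + 2.9
w_0 = 0.636000: f = 0.789843, f' = 4.472327 → w_1 = 0.636000 - (0.789843)/(4.472327) = 0.459393
w_1 = 0.459393: f = -0.047608, f' = 5.076784 → w_2 = 0.459393 - (-0.047608)/(5.076784) = 0.468771
w_2 = 0.468771: f = -0.000206, f' = 5.033238 → w_3 = 0.468771 - (-0.000206)/(5.033238) = 0.468812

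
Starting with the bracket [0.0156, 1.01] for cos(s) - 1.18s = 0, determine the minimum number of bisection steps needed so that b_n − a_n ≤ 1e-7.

Initial width b − a = 1.01 − 0.0156 = 0.994400.
After n steps the width is (b−a)/2^n; need (b−a)/2^n ≤ 1e-7.
So n ≥ log₂(0.994400/1e-7) = log₂(9944000.0000) ≈ 23.2454.
Hence n = 24.

24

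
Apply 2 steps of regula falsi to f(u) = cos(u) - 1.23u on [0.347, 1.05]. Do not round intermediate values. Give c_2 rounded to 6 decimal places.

False-position update: c = (a·f(b) − b·f(a))/(f(b) − f(a)); replace the endpoint whose sign matches f(c).
f(0.347000) = 0.513587, f(1.050000) = -0.793929
step 1: c = 0.623136, f(c) = 0.045596 > 0 → new bracket [0.623136, 1.050000]
step 2: c = 0.646319, f(c) = 0.003333 > 0 → new bracket [0.646319, 1.050000]

0.646319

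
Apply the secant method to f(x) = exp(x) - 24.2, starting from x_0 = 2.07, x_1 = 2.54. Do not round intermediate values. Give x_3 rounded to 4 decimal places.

3.0274

Secant update: x_(k+1) = x_k − f(x_k)·(x_k − x_(k-1))/(f(x_k) − f(x_(k-1))).
f(x_0) = -16.275177, f(x_1) = -11.520329
x_2 = 2.540000 - (-11.520329)·(2.540000 - 2.070000)/(-11.520329 - (-16.275177)) = 3.678744; f(x_2) = 15.396631
x_3 = 3.678744 - (15.396631)·(3.678744 - 2.540000)/(15.396631 - (-11.520329)) = 3.027377; f(x_3) = -3.556986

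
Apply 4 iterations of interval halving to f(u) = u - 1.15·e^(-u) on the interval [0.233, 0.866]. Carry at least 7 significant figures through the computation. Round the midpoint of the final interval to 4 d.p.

f(0.233000) = -0.677977, f(0.866000) = 0.382275 (opposite signs)
step 1: m = 0.549500, f(m) = -0.114324 < 0 → root in [0.549500, 0.866000]
step 2: m = 0.707750, f(m) = 0.141086 > 0 → root in [0.549500, 0.707750]
step 3: m = 0.628625, f(m) = 0.015302 > 0 → root in [0.549500, 0.628625]
step 4: m = 0.589063, f(m) = -0.049012 < 0 → root in [0.589063, 0.628625]
Midpoint of [0.589063, 0.628625] = 0.608844

0.6088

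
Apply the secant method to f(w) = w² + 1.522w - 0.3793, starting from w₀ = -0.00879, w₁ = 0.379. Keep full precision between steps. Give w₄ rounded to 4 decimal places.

f(w_0) = -0.392601, f(w_1) = 0.341179
w_2 = 0.379000 - (0.341179)·(0.379000 - -0.008790)/(0.341179 - (-0.392601)) = 0.198693; f(w_2) = -0.037411
w_3 = 0.198693 - (-0.037411)·(0.198693 - 0.379000)/(-0.037411 - (0.341179)) = 0.216510; f(w_3) = -0.002895
w_4 = 0.216510 - (-0.002895)·(0.216510 - 0.198693)/(-0.002895 - (-0.037411)) = 0.218005; f(w_4) = 0.000029

0.2180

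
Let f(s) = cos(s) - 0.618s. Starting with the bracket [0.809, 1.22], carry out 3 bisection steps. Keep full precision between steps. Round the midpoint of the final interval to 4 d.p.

f(0.809000) = 0.190260, f(1.220000) = -0.410314 (opposite signs)
step 1: m = 1.014500, f(m) = -0.098916 < 0 → root in [0.809000, 1.014500]
step 2: m = 0.911750, f(m) = 0.048902 > 0 → root in [0.911750, 1.014500]
step 3: m = 0.963125, f(m) = -0.024254 < 0 → root in [0.911750, 0.963125]
Midpoint of [0.911750, 0.963125] = 0.937438

0.9374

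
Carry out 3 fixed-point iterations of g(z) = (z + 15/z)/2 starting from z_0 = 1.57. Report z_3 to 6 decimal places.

3.880948

z_1 = g(1.570000) = 5.562070
z_2 = g(5.562070) = 4.129454
z_3 = g(4.129454) = 3.880948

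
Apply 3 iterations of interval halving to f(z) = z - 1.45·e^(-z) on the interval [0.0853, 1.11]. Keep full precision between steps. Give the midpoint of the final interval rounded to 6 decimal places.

f(0.085300) = -1.246143, f(1.110000) = 0.632140 (opposite signs)
step 1: m = 0.597650, f(m) = -0.199999 < 0 → root in [0.597650, 1.110000]
step 2: m = 0.853825, f(m) = 0.236439 > 0 → root in [0.597650, 0.853825]
step 3: m = 0.725738, f(m) = 0.023985 > 0 → root in [0.597650, 0.725738]
Midpoint of [0.597650, 0.725738] = 0.661694

0.661694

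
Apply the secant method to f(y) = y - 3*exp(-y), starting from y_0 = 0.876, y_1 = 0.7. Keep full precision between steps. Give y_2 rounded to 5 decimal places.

f(y_0) = -0.373336, f(y_1) = -0.789756
y_2 = 0.700000 - (-0.789756)·(0.700000 - 0.876000)/(-0.789756 - (-0.373336)) = 1.033791; f(y_2) = -0.033178

1.03379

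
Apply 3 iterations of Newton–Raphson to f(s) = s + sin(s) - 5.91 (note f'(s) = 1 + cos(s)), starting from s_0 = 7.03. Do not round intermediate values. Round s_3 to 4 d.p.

6.0960

Newton update: s ← s − f(s)/f'(s).
s_0 = 7.030000: f = 1.799305, f' = 1.733856 → s_1 = 7.030000 - (1.799305)/(1.733856) = 5.992253
s_1 = 5.992253: f = -0.204593, f' = 1.957977 → s_2 = 5.992253 - (-0.204593)/(1.957977) = 6.096745
s_2 = 6.096745: f = 0.001382, f' = 1.982670 → s_3 = 6.096745 - (0.001382)/(1.982670) = 6.096047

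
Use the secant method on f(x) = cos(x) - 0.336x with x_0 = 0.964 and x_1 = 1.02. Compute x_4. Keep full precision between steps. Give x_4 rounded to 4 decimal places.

1.1676

f(x_0) = 0.246335, f(x_1) = 0.180646
x_2 = 1.020000 - (0.180646)·(1.020000 - 0.964000)/(0.180646 - (0.246335)) = 1.174002; f(x_2) = -0.008001
x_3 = 1.174002 - (-0.008001)·(1.174002 - 1.020000)/(-0.008001 - (0.180646)) = 1.167470; f(x_3) = 0.000209
x_4 = 1.167470 - (0.000209)·(1.167470 - 1.174002)/(0.000209 - (-0.008001)) = 1.167637; f(x_4) = 0.000000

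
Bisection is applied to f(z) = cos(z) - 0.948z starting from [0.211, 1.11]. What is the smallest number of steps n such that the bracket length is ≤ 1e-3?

Initial width b − a = 1.11 − 0.211 = 0.899000.
After n steps the width is (b−a)/2^n; need (b−a)/2^n ≤ 1e-3.
So n ≥ log₂(0.899000/1e-3) = log₂(899.0000) ≈ 9.8122.
Hence n = 10.

10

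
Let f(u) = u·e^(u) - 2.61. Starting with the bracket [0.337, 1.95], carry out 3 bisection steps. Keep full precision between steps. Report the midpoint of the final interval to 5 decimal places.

f(0.337000) = -2.137951, f(1.950000) = 11.095941 (opposite signs)
step 1: m = 1.143500, f(m) = 0.977996 > 0 → root in [0.337000, 1.143500]
step 2: m = 0.740250, f(m) = -1.058096 < 0 → root in [0.740250, 1.143500]
step 3: m = 0.941875, f(m) = -0.194292 < 0 → root in [0.941875, 1.143500]
Midpoint of [0.941875, 1.143500] = 1.042687

1.04269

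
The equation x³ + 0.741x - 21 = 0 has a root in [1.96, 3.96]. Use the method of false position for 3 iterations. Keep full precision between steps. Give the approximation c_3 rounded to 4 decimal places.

f(1.960000) = -12.018104, f(3.960000) = 44.033496
step 1: c = 2.388823, f(c) = -5.598125 < 0 → new bracket [2.388823, 3.960000]
step 2: c = 2.566041, f(c) = -2.202287 < 0 → new bracket [2.566041, 3.960000]
step 3: c = 2.632438, f(c) = -0.807279 < 0 → new bracket [2.632438, 3.960000]

2.6324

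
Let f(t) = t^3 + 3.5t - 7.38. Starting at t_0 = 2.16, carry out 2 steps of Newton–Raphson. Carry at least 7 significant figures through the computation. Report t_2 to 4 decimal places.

1.3884

Newton update: t ← t − f(t)/f'(t).
f'(t) = 3t^2 + 3.5
t_0 = 2.160000: f = 10.257696, f' = 17.496800 → t_1 = 2.160000 - (10.257696)/(17.496800) = 1.573739
t_1 = 1.573739: f = 2.025691, f' = 10.929961 → t_2 = 1.573739 - (2.025691)/(10.929961) = 1.388405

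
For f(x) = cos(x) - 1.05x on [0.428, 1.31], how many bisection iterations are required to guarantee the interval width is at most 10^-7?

24

Initial width b − a = 1.31 − 0.428 = 0.882000.
After n steps the width is (b−a)/2^n; need (b−a)/2^n ≤ 10^-7.
So n ≥ log₂(0.882000/10^-7) = log₂(8820000.0000) ≈ 23.0723.
Hence n = 24.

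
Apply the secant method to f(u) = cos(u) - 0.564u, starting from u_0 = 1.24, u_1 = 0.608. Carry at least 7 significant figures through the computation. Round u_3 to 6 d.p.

0.985103

Secant update: u_(k+1) = u_k − f(u_k)·(u_k − u_(k-1))/(f(u_k) − f(u_(k-1))).
f(u_0) = -0.374564, f(u_1) = 0.477880
u_2 = 0.608000 - (0.477880)·(0.608000 - 1.240000)/(0.477880 - (-0.374564)) = 0.962299; f(u_2) = 0.028898
u_3 = 0.962299 - (0.028898)·(0.962299 - 0.608000)/(0.028898 - (0.477880)) = 0.985103; f(u_3) = -0.002821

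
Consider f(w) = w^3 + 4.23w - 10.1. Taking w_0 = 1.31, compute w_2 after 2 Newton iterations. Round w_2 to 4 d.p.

1.5343

f'(w) = 3w^2 + 4.23
w_0 = 1.310000: f = -2.310609, f' = 9.378300 → w_1 = 1.310000 - (-2.310609)/(9.378300) = 1.556378
w_1 = 1.556378: f = 0.253515, f' = 11.496940 → w_2 = 1.556378 - (0.253515)/(11.496940) = 1.534328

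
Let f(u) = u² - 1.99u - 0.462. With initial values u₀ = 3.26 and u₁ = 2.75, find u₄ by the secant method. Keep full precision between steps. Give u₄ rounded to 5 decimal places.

2.20144

f(u_0) = 3.678200, f(u_1) = 1.628000
u_2 = 2.750000 - (1.628000)·(2.750000 - 3.260000)/(1.628000 - (3.678200)) = 2.345025; f(u_2) = 0.370542
u_3 = 2.345025 - (0.370542)·(2.345025 - 2.750000)/(0.370542 - (1.628000)) = 2.225689; f(u_3) = 0.062569
u_4 = 2.225689 - (0.062569)·(2.225689 - 2.345025)/(0.062569 - (0.370542)) = 2.201444; f(u_4) = 0.003481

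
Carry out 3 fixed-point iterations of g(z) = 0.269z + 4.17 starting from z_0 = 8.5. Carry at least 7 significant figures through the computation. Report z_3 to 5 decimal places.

z_1 = g(8.500000) = 6.456500
z_2 = g(6.456500) = 5.906798
z_3 = g(5.906798) = 5.758929

5.75893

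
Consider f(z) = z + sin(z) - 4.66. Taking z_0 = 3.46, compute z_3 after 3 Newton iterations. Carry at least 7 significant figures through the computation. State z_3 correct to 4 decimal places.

-13.1678

f'(z) = 1 + cos(z)
z_0 = 3.460000: f = -1.513054, f' = 0.050265 → z_1 = 3.460000 - (-1.513054)/(0.050265) = 33.561674
z_1 = 33.561674: f = 29.740893, f' = 0.456206 → z_2 = 33.561674 - (29.740893)/(0.456206) = -31.630156
z_2 = -31.630156: f = -36.502751, f' = 1.977140 → z_3 = -31.630156 - (-36.502751)/(1.977140) = -13.167760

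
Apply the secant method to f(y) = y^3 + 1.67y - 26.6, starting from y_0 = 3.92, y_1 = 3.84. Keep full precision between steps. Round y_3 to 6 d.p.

f(y_0) = 40.182688, f(y_1) = 36.435904
y_2 = 3.840000 - (36.435904)·(3.840000 - 3.920000)/(36.435904 - (40.182688)) = 3.062034; f(y_2) = 7.223373
y_3 = 3.062034 - (7.223373)·(3.062034 - 3.840000)/(7.223373 - (36.435904)) = 2.869666; f(y_3) = 1.823993

2.869666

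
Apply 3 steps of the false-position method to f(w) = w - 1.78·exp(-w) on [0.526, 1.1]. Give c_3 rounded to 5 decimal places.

0.79996

False-position update: c = (a·f(b) − b·f(a))/(f(b) − f(a)); replace the endpoint whose sign matches f(c).
f(0.526000) = -0.525916, f(1.100000) = 0.507489
step 1: c = 0.818117, f(c) = 0.032672 > 0 → new bracket [0.526000, 0.818117]
step 2: c = 0.801031, f(c) = 0.002050 > 0 → new bracket [0.526000, 0.801031]
step 3: c = 0.799963, f(c) = 0.000128 > 0 → new bracket [0.526000, 0.799963]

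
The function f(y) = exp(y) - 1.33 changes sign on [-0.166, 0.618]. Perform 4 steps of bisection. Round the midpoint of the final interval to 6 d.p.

0.299500

f(-0.166000) = -0.482954, f(0.618000) = 0.525214 (opposite signs)
step 1: m = 0.226000, f(m) = -0.076424 < 0 → root in [0.226000, 0.618000]
step 2: m = 0.422000, f(m) = 0.195009 > 0 → root in [0.226000, 0.422000]
step 3: m = 0.324000, f(m) = 0.052647 > 0 → root in [0.226000, 0.324000]
step 4: m = 0.275000, f(m) = -0.013469 < 0 → root in [0.275000, 0.324000]
Midpoint of [0.275000, 0.324000] = 0.299500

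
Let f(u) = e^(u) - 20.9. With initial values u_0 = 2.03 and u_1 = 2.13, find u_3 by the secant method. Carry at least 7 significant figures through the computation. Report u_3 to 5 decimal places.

2.74611

Secant update: u_(k+1) = u_k − f(u_k)·(u_k − u_(k-1))/(f(u_k) − f(u_(k-1))).
f(u_0) = -13.285914, f(u_1) = -12.485133
u_2 = 2.130000 - (-12.485133)·(2.130000 - 2.030000)/(-12.485133 - (-13.285914)) = 3.689121; f(u_2) = 19.109648
u_3 = 3.689121 - (19.109648)·(3.689121 - 2.130000)/(19.109648 - (-12.485133)) = 2.746109; f(u_3) = -5.318116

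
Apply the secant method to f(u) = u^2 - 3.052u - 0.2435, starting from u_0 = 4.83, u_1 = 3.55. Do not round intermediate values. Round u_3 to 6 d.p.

3.144778

f(u_0) = 8.344240, f(u_1) = 1.524400
u_2 = 3.550000 - (1.524400)·(3.550000 - 4.830000)/(1.524400 - (8.344240)) = 3.263889; f(u_2) = 0.448082
u_3 = 3.263889 - (0.448082)·(3.263889 - 3.550000)/(0.448082 - (1.524400)) = 3.144778; f(u_3) = 0.048266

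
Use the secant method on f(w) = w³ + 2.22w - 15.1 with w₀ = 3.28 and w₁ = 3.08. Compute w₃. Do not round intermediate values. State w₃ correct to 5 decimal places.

2.24669

f(w_0) = 27.469152, f(w_1) = 20.955712
w_2 = 3.080000 - (20.955712)·(3.080000 - 3.280000)/(20.955712 - (27.469152)) = 2.436539; f(w_2) = 4.774179
w_3 = 2.436539 - (4.774179)·(2.436539 - 3.080000)/(4.774179 - (20.955712)) = 2.246694; f(w_3) = 1.228141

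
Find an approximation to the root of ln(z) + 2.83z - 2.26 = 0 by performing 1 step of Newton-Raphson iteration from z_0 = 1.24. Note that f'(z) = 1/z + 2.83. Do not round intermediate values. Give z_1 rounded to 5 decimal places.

z_0 = 1.240000: f = 1.464311, f' = 3.636452 → z_1 = 1.240000 - (1.464311)/(3.636452) = 0.837324

0.83732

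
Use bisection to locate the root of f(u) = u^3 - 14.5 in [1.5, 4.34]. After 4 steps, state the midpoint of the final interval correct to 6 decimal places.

f(1.500000) = -11.125000, f(4.340000) = 67.246504 (opposite signs)
step 1: m = 2.920000, f(m) = 10.397088 > 0 → root in [1.500000, 2.920000]
step 2: m = 2.210000, f(m) = -3.706139 < 0 → root in [2.210000, 2.920000]
step 3: m = 2.565000, f(m) = 2.375712 > 0 → root in [2.210000, 2.565000]
step 4: m = 2.387500, f(m) = -0.890877 < 0 → root in [2.387500, 2.565000]
Midpoint of [2.387500, 2.565000] = 2.476250

2.476250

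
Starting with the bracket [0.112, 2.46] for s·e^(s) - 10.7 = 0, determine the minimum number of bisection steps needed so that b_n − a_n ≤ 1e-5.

18

Initial width b − a = 2.46 − 0.112 = 2.348000.
After n steps the width is (b−a)/2^n; need (b−a)/2^n ≤ 1e-5.
So n ≥ log₂(2.348000/1e-5) = log₂(234800.0000) ≈ 17.8411.
Hence n = 18.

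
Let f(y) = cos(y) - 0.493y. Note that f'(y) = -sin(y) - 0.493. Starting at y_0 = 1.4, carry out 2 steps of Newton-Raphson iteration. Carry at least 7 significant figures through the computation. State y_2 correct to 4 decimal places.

1.0352

y_0 = 1.400000: f = -0.520233, f' = -1.478450 → y_1 = 1.400000 - (-0.520233)/(-1.478450) = 1.048123
y_1 = 1.048123: f = -0.017526, f' = -1.359488 → y_2 = 1.048123 - (-0.017526)/(-1.359488) = 1.035231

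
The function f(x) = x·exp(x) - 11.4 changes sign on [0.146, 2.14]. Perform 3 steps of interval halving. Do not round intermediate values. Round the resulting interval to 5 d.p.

[1.64150, 1.89075]

f(0.146000) = -11.231049, f(2.140000) = 6.788797 (opposite signs)
step 1: m = 1.143000, f(m) = -7.815366 < 0 → root in [1.143000, 2.140000]
step 2: m = 1.641500, f(m) = -2.925086 < 0 → root in [1.641500, 2.140000]
step 3: m = 1.890750, f(m) = 1.124962 > 0 → root in [1.641500, 1.890750]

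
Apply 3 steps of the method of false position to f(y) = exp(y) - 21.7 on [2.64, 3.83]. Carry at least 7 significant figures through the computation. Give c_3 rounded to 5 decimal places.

f(2.640000) = -7.686796, f(3.830000) = 24.362538
step 1: c = 2.925413, f(c) = -3.058082 < 0 → new bracket [2.925413, 3.830000]
step 2: c = 3.026297, f(c) = -1.079273 < 0 → new bracket [3.026297, 3.830000]
step 3: c = 3.060391, f(c) = -0.364106 < 0 → new bracket [3.060391, 3.830000]

3.06039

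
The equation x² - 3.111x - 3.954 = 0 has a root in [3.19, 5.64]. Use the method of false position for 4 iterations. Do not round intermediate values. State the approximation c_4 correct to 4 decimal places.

4.0767

False-position update: c = (a·f(b) − b·f(a))/(f(b) − f(a)); replace the endpoint whose sign matches f(c).
f(3.190000) = -3.701990, f(5.640000) = 10.309560
step 1: c = 3.837314, f(c) = -1.166904 < 0 → new bracket [3.837314, 5.640000]
step 2: c = 4.020608, f(c) = -0.296824 < 0 → new bracket [4.020608, 5.640000]
step 3: c = 4.065927, f(c) = -0.071336 < 0 → new bracket [4.065927, 5.640000]
step 4: c = 4.076744, f(c) = -0.016909 < 0 → new bracket [4.076744, 5.640000]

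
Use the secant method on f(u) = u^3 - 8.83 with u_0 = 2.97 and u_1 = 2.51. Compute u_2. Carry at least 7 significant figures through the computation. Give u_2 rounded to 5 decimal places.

f(u_0) = 17.368073, f(u_1) = 6.983251
u_2 = 2.510000 - (6.983251)·(2.510000 - 2.970000)/(6.983251 - (17.368073)) = 2.200674; f(u_2) = 1.827789

2.20067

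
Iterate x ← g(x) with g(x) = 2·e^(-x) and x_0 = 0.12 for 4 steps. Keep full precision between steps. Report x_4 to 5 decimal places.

0.48128

x_1 = g(0.120000) = 1.773841
x_2 = g(1.773841) = 0.339360
x_3 = g(0.339360) = 1.424452
x_4 = g(1.424452) = 0.481281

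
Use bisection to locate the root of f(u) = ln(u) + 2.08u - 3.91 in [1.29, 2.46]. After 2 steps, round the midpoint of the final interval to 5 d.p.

f(1.290000) = -0.972158, f(2.460000) = 2.106961 (opposite signs)
step 1: m = 1.875000, f(m) = 0.618609 > 0 → root in [1.290000, 1.875000]
step 2: m = 1.582500, f(m) = -0.159394 < 0 → root in [1.582500, 1.875000]
Midpoint of [1.582500, 1.875000] = 1.728750

1.72875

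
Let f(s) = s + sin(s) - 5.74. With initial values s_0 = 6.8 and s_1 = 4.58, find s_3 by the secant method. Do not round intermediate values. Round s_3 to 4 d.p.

6.0567

f(s_0) = 1.554113, f(s_1) = -2.151249
s_2 = 4.580000 - (-2.151249)·(4.580000 - 6.800000)/(-2.151249 - (1.554113)) = 5.868882; f(s_2) = -0.273671
s_3 = 5.868882 - (-0.273671)·(5.868882 - 4.580000)/(-0.273671 - (-2.151249)) = 6.056746; f(s_3) = 0.092236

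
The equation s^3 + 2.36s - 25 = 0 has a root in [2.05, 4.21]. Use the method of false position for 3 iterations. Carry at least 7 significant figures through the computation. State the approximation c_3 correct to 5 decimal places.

f(2.050000) = -11.546875, f(4.210000) = 59.554061
step 1: c = 2.400787, f(c) = -5.496548 < 0 → new bracket [2.400787, 4.210000]
step 2: c = 2.553659, f(c) = -2.320516 < 0 → new bracket [2.553659, 4.210000]
step 3: c = 2.615777, f(c) = -0.928855 < 0 → new bracket [2.615777, 4.210000]

2.61578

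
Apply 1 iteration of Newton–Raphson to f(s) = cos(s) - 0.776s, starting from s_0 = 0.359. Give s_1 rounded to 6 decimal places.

0.942378

f'(s) = -sin(s) - 0.776
s_0 = 0.359000: f = 0.657665, f' = -1.127338 → s_1 = 0.359000 - (0.657665)/(-1.127338) = 0.942378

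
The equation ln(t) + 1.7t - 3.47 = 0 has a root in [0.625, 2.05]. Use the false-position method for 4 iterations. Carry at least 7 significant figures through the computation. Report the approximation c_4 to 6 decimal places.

f(0.625000) = -2.877504, f(2.050000) = 0.732840
step 1: c = 1.760749, f(c) = 0.089012 > 0 → new bracket [0.625000, 1.760749]
step 2: c = 1.726670, f(c) = 0.011534 > 0 → new bracket [0.625000, 1.726670]
step 3: c = 1.722272, f(c) = 0.001506 > 0 → new bracket [0.625000, 1.722272]
step 4: c = 1.721698, f(c) = 0.000197 > 0 → new bracket [0.625000, 1.721698]

1.721698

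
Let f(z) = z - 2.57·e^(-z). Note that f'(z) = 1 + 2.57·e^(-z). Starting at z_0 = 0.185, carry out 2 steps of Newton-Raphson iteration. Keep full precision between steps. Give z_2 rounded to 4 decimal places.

z_0 = 0.185000: f = -1.950938, f' = 3.135938 → z_1 = 0.185000 - (-1.950938)/(3.135938) = 0.807123
z_1 = 0.807123: f = -0.339457, f' = 2.146580 → z_2 = 0.807123 - (-0.339457)/(2.146580) = 0.965261

0.9653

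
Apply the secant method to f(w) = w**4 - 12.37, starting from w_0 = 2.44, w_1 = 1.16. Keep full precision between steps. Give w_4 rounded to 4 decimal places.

1.7994

f(w_0) = 23.075353, f(w_1) = -10.559361
w_2 = 1.160000 - (-10.559361)·(1.160000 - 2.440000)/(-10.559361 - (23.075353)) = 1.561846; f(w_2) = -6.419506
w_3 = 1.561846 - (-6.419506)·(1.561846 - 1.160000)/(-6.419506 - (-10.559361)) = 2.184973; f(w_3) = 10.422090
w_4 = 2.184973 - (10.422090)·(2.184973 - 1.561846)/(10.422090 - (-6.419506)) = 1.799363; f(w_4) = -1.887248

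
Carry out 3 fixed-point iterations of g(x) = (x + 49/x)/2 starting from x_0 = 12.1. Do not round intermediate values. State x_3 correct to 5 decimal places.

x_1 = g(12.100000) = 8.074793
x_2 = g(8.074793) = 7.071530
x_3 = g(7.071530) = 7.000362

7.00036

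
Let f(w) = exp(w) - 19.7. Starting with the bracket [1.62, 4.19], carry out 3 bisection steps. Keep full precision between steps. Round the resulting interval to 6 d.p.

[2.905000, 3.226250]

f(1.620000) = -14.646910, f(4.190000) = 46.322791 (opposite signs)
step 1: m = 2.905000, f(m) = -1.434756 < 0 → root in [2.905000, 4.190000]
step 2: m = 3.547500, f(m) = 15.026393 > 0 → root in [2.905000, 3.547500]
step 3: m = 3.226250, f(m) = 5.485036 > 0 → root in [2.905000, 3.226250]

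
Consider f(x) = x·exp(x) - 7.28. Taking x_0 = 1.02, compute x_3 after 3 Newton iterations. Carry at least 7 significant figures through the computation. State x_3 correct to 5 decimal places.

Newton update: x ← x − f(x)/f'(x).
f'(x) = (x + 1)·exp(x)
x_0 = 1.020000: f = -4.451341, f' = 5.601853 → x_1 = 1.020000 - (-4.451341)/(5.601853) = 1.814619
x_1 = 1.814619: f = 3.859475, f' = 17.278215 → x_2 = 1.814619 - (3.859475)/(17.278215) = 1.591247
x_2 = 1.591247: f = 0.532813, f' = 12.722681 → x_3 = 1.591247 - (0.532813)/(12.722681) = 1.549368

1.54937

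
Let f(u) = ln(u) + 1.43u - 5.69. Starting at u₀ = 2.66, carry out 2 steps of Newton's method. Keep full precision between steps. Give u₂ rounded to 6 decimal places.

3.171813

f'(u) = 1/u + 1.43
u_0 = 2.660000: f = -0.907874, f' = 1.805940 → u_1 = 2.660000 - (-0.907874)/(1.805940) = 3.162715
u_1 = 3.162715: f = -0.015886, f' = 1.746184 → u_2 = 3.162715 - (-0.015886)/(1.746184) = 3.171813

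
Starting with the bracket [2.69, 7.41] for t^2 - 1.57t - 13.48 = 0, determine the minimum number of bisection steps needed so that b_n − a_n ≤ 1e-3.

Initial width b − a = 7.41 − 2.69 = 4.720000.
After n steps the width is (b−a)/2^n; need (b−a)/2^n ≤ 1e-3.
So n ≥ log₂(4.720000/1e-3) = log₂(4720.0000) ≈ 12.2046.
Hence n = 13.

13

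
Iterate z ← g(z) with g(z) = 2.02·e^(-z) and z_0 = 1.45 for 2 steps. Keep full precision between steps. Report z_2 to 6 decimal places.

1.257676

z_1 = g(1.450000) = 0.473832
z_2 = g(0.473832) = 1.257676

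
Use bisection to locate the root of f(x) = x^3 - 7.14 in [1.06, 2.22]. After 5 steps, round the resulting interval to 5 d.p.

f(1.060000) = -5.948984, f(2.220000) = 3.801048 (opposite signs)
step 1: m = 1.640000, f(m) = -2.729056 < 0 → root in [1.640000, 2.220000]
step 2: m = 1.930000, f(m) = 0.049057 > 0 → root in [1.640000, 1.930000]
step 3: m = 1.785000, f(m) = -1.452588 < 0 → root in [1.785000, 1.930000]
step 4: m = 1.857500, f(m) = -0.731056 < 0 → root in [1.857500, 1.930000]
step 5: m = 1.893750, f(m) = -0.348465 < 0 → root in [1.893750, 1.930000]

[1.89375, 1.93000]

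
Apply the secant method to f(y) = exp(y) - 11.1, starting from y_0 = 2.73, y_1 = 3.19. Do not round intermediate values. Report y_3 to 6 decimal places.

2.442483

Secant update: y_(k+1) = y_k − f(y_k)·(y_k − y_(k-1))/(f(y_k) − f(y_(k-1))).
f(y_0) = 4.232887, f(y_1) = 13.188427
y_2 = 3.190000 - (13.188427)·(3.190000 - 2.730000)/(13.188427 - (4.232887)) = 2.512578; f(y_2) = 1.236698
y_3 = 2.512578 - (1.236698)·(2.512578 - 3.190000)/(1.236698 - (13.188427)) = 2.442483; f(y_3) = 0.401559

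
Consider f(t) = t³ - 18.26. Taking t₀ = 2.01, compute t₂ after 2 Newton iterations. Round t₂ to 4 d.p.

f'(t) = 3t²
t_0 = 2.010000: f = -10.139399, f' = 12.120300 → t_1 = 2.010000 - (-10.139399)/(12.120300) = 2.846563
t_1 = 2.846563: f = 4.805484, f' = 24.308769 → t_2 = 2.846563 - (4.805484)/(24.308769) = 2.648878

2.6489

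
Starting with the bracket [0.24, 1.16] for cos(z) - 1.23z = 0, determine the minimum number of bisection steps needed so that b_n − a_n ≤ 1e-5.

17

Initial width b − a = 1.16 − 0.24 = 0.920000.
After n steps the width is (b−a)/2^n; need (b−a)/2^n ≤ 1e-5.
So n ≥ log₂(0.920000/1e-5) = log₂(92000.0000) ≈ 16.4893.
Hence n = 17.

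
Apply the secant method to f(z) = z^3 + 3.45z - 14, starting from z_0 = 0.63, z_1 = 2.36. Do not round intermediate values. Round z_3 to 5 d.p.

Secant update: z_(k+1) = z_k − f(z_k)·(z_k − z_(k-1))/(f(z_k) − f(z_(k-1))).
f(z_0) = -11.576453, f(z_1) = 7.286256
z_2 = 2.360000 - (7.286256)·(2.360000 - 0.630000)/(7.286256 - (-11.576453)) = 1.691738; f(z_2) = -3.321782
z_3 = 1.691738 - (-3.321782)·(1.691738 - 2.360000)/(-3.321782 - (7.286256)) = 1.900997; f(z_3) = -0.571762

1.90100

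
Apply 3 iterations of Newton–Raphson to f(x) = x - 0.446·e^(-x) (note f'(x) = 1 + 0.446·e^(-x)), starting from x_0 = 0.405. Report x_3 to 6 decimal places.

0.322919

Newton update: x ← x − f(x)/f'(x).
x_0 = 0.405000: f = 0.107528, f' = 1.297472 → x_1 = 0.405000 - (0.107528)/(1.297472) = 0.322125
x_1 = 0.322125: f = -0.001050, f' = 1.323175 → x_2 = 0.322125 - (-0.001050)/(1.323175) = 0.322919
x_2 = 0.322919: f = -0.000000, f' = 1.322919 → x_3 = 0.322919 - (-0.000000)/(1.322919) = 0.322919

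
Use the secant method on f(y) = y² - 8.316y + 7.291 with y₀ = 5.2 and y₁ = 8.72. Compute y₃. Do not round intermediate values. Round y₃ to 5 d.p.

f(y_0) = -8.912200, f(y_1) = 10.813880
y_2 = 8.720000 - (10.813880)·(8.720000 - 5.200000)/(10.813880 - (-8.912200)) = 6.790328; f(y_2) = -3.068812
y_3 = 6.790328 - (-3.068812)·(6.790328 - 8.720000)/(-3.068812 - (10.813880)) = 7.216888; f(y_3) = -0.641167

7.21689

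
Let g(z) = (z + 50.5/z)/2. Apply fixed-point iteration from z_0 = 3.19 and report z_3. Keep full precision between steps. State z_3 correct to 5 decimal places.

z_1 = g(3.190000) = 9.510361
z_2 = g(9.510361) = 7.410180
z_3 = g(7.410180) = 7.112565

7.11256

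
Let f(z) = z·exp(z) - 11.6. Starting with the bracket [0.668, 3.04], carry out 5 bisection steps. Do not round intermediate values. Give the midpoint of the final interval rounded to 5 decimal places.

f(0.668000) = -10.297178, f(3.040000) = 51.951939 (opposite signs)
step 1: m = 1.854000, f(m) = 0.238364 > 0 → root in [0.668000, 1.854000]
step 2: m = 1.261000, f(m) = -7.149996 < 0 → root in [1.261000, 1.854000]
step 3: m = 1.557500, f(m) = -4.206642 < 0 → root in [1.557500, 1.854000]
step 4: m = 1.705750, f(m) = -2.208971 < 0 → root in [1.705750, 1.854000]
step 5: m = 1.779875, f(m) = -1.046916 < 0 → root in [1.779875, 1.854000]
Midpoint of [1.779875, 1.854000] = 1.816938

1.81694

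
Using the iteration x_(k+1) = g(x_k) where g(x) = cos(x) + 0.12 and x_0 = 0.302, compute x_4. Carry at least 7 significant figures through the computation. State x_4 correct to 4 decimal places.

x_1 = g(0.302000) = 1.074744
x_2 = g(1.074744) = 0.595958
x_3 = g(0.595958) = 0.947611
x_4 = g(0.947611) = 0.703624

0.7036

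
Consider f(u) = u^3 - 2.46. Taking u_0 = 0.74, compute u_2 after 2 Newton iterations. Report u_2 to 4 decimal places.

1.5341

f'(u) = 3u^2
u_0 = 0.740000: f = -2.054776, f' = 1.642800 → u_1 = 0.740000 - (-2.054776)/(1.642800) = 1.990777
u_1 = 1.990777: f = 5.429830, f' = 11.889576 → u_2 = 1.990777 - (5.429830)/(11.889576) = 1.534088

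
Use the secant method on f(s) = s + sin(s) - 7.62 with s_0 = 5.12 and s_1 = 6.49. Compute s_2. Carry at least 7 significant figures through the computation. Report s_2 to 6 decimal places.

6.998050

f(s_0) = -3.418070, f(s_1) = -0.924656
s_2 = 6.490000 - (-0.924656)·(6.490000 - 5.120000)/(-0.924656 - (-3.418070)) = 6.998050; f(s_2) = 0.033566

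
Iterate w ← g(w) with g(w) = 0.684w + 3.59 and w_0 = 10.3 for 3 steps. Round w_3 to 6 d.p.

11.021302

w_1 = g(10.300000) = 10.635200
w_2 = g(10.635200) = 10.864477
w_3 = g(10.864477) = 11.021302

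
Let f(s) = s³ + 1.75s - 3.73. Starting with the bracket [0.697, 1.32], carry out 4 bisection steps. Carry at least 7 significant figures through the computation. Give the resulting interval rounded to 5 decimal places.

f(0.697000) = -2.171641, f(1.320000) = 0.879968 (opposite signs)
step 1: m = 1.008500, f(m) = -0.939408 < 0 → root in [1.008500, 1.320000]
step 2: m = 1.164250, f(m) = -0.114447 < 0 → root in [1.164250, 1.320000]
step 3: m = 1.242125, f(m) = 0.360162 > 0 → root in [1.164250, 1.242125]
step 4: m = 1.203188, f(m) = 0.117385 > 0 → root in [1.164250, 1.203188]

[1.16425, 1.20319]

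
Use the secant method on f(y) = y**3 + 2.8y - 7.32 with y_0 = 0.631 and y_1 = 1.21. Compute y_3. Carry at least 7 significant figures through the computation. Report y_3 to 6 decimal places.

1.455609

f(y_0) = -5.301960, f(y_1) = -2.160439
y_2 = 1.210000 - (-2.160439)·(1.210000 - 0.631000)/(-2.160439 - (-5.301960)) = 1.608181; f(y_2) = 1.342059
y_3 = 1.608181 - (1.342059)·(1.608181 - 1.210000)/(1.342059 - (-2.160439)) = 1.455609; f(y_3) = -0.160152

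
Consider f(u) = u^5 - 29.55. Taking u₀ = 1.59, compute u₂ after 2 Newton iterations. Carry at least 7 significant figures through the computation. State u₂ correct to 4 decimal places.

2.0112

f'(u) = 5u⁴
u_0 = 1.590000: f = -19.387850, f' = 31.956448 → u_1 = 1.590000 - (-19.387850)/(31.956448) = 2.196696
u_1 = 2.196696: f = 21.600491, f' = 116.425966 → u_2 = 2.196696 - (21.600491)/(116.425966) = 2.011166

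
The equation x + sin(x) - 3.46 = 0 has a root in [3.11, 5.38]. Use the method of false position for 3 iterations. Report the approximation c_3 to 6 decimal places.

f(3.110000) = -0.318413, f(5.380000) = 1.134697
step 1: c = 3.607414, f(c) = -0.301743 < 0 → new bracket [3.607414, 5.380000]
step 2: c = 3.979768, f(c) = -0.223656 < 0 → new bracket [3.979768, 5.380000]
step 3: c = 4.210320, f(c) = -0.126269 < 0 → new bracket [4.210320, 5.380000]

4.210320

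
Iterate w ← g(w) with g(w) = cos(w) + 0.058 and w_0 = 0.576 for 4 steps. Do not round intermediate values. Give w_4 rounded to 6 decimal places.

w_1 = g(0.576000) = 0.896648
w_2 = g(0.896648) = 0.682232
w_3 = g(0.682232) = 0.834167
w_4 = g(0.834167) = 0.729795

0.729795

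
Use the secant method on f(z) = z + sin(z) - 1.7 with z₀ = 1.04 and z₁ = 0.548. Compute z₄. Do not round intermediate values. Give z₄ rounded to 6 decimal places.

0.910306

f(z_0) = 0.202404, f(z_1) = -0.631019
z_2 = 0.548000 - (-0.631019)·(0.548000 - 1.040000)/(-0.631019 - (0.202404)) = 0.920513; f(z_2) = 0.016426
z_3 = 0.920513 - (0.016426)·(0.920513 - 0.548000)/(0.016426 - (-0.631019)) = 0.911063; f(z_3) = 0.001218
z_4 = 0.911063 - (0.001218)·(0.911063 - 0.920513)/(0.001218 - (0.016426)) = 0.910306; f(z_4) = -0.000003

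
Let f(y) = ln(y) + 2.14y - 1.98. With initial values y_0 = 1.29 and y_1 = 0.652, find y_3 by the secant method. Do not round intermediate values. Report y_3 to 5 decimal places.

0.95057

f(y_0) = 1.035242, f(y_1) = -1.012431
y_2 = 0.652000 - (-1.012431)·(0.652000 - 1.290000)/(-1.012431 - (1.035242)) = 0.967446; f(y_2) = 0.057240
y_3 = 0.967446 - (0.057240)·(0.967446 - 0.652000)/(0.057240 - (-1.012431)) = 0.950566; f(y_3) = 0.003514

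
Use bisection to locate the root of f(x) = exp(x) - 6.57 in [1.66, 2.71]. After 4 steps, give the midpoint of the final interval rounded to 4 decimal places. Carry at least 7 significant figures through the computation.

1.8897

f(1.660000) = -1.310689, f(2.710000) = 8.459276 (opposite signs)
step 1: m = 2.185000, f(m) = 2.320649 > 0 → root in [1.660000, 2.185000]
step 2: m = 1.922500, f(m) = 0.268032 > 0 → root in [1.660000, 1.922500]
step 3: m = 1.791250, f(m) = -0.573056 < 0 → root in [1.791250, 1.922500]
step 4: m = 1.856875, f(m) = -0.166306 < 0 → root in [1.856875, 1.922500]
Midpoint of [1.856875, 1.922500] = 1.889687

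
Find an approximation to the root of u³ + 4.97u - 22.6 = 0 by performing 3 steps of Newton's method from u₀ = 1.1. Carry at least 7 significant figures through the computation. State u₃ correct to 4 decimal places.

2.2562

f'(u) = 3u² + 4.97
u_0 = 1.100000: f = -15.802000, f' = 8.600000 → u_1 = 1.100000 - (-15.802000)/(8.600000) = 2.937442
u_1 = 2.937442: f = 17.344993, f' = 30.855694 → u_2 = 2.937442 - (17.344993)/(30.855694) = 2.375309
u_2 = 2.375309: f = 2.607004, f' = 21.896281 → u_3 = 2.375309 - (2.607004)/(21.896281) = 2.256248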